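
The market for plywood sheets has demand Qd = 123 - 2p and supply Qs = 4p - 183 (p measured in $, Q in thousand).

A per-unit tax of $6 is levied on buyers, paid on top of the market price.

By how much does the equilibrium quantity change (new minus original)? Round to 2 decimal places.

-8.00

Initially, 123 - 2p = 4p - 183, so 306 = 6p and p = 51, Q = 21.
Since buyers pay the price plus the tax, the effective demand curve becomes Qd = 111 - 2p.
Clearing the new market: 111 - 2p = 4p - 183, so p = 49 and Q = 13.
ΔQ = 13 − 21 = -8.00.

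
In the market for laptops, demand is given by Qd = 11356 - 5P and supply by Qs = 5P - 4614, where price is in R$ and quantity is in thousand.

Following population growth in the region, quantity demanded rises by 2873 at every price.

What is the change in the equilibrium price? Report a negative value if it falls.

Original equilibrium: 11356 - 5P = 5P - 4614 gives 15970 = 10P, so P = 1597 and Q = 3371.
With the change applied: demand Qd = 14229 - 5P, supply Qs = 5P - 4614.
New equilibrium: 14229 - 5P = 5P - 4614 ⇒ 18843 = 10P ⇒ P = 1884.3, Q = 4807.5.
ΔP = 1884.3 − 1597 = +287.3.

+287.3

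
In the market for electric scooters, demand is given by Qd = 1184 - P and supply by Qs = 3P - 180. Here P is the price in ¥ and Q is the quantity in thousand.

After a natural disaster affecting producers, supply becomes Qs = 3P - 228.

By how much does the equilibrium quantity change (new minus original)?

Original equilibrium: 1184 - P = 3P - 180 gives 1364 = 4P, so P = 341 and Q = 843.
With the change applied: demand Qd = 1184 - P, supply Qs = 3P - 228.
Equate the new curves: 1184 - P = 3P - 228, giving 1412 = 4P, P = 353, Q = 831.
ΔQ = 831 − 843 = -12.

-12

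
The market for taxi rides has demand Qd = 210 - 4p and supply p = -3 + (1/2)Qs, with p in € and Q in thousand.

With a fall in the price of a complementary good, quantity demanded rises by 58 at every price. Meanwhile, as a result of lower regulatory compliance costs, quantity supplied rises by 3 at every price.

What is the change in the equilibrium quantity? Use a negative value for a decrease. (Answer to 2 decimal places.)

+21.33

Original equilibrium: 210 - 4p = 2p + 6 gives 204 = 6p, so p = 34 and Q = 74.
The new curves are Qd = 268 - 4p (demand) and Qs = 2p + 9 (supply).
Clearing the new market: 268 - 4p = 2p + 9, so p = 259/6 ≈ 43.1667 and Q = 286/3 ≈ 95.3333.
ΔQ = 95.3333 − 74 = +21.33.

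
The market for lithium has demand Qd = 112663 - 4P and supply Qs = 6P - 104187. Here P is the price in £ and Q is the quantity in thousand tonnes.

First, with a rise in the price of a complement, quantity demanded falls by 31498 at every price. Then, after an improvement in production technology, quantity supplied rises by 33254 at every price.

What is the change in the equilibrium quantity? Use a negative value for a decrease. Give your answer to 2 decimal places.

-5597.20

Solve the original market: 112663 - 4P = 6P - 104187, hence P = 21685 and Q = 25923.
After the shift, demand is Qd = 81165 - 4P and supply is Qs = 6P - 70933.
Equate the new curves: 81165 - 4P = 6P - 70933, giving 152098 = 10P, P = 15209.8, Q = 20325.8.
ΔQ = 20325.8 − 25923 = -5597.20.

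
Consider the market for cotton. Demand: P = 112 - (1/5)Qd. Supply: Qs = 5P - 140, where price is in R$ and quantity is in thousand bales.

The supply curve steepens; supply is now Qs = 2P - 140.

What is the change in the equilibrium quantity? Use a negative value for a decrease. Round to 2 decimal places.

-150.00

Initially, 560 - 5P = 5P - 140, so 700 = 10P and P = 70, Q = 210.
The new curves are Qd = 560 - 5P (demand) and Qs = 2P - 140 (supply).
New equilibrium: 560 - 5P = 2P - 140 ⇒ 700 = 7P ⇒ P = 100, Q = 60.
ΔQ = 60 − 210 = -150.00.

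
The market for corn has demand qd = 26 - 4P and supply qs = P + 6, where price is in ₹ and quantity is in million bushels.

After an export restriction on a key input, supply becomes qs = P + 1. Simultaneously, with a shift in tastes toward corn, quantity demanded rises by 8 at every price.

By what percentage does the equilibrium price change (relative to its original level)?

Solve the original market: 26 - 4P = P + 6, hence P = 4 and q = 10.
The shock moves the curves to qd = 34 - 4P and qs = P + 1.
Setting them equal: 34 - 4P = P + 1 → 33 = 5P, so P = 6.6 and q = 7.6.
%ΔP = (6.6 − 4) / 4 × 100 = +65%.

+65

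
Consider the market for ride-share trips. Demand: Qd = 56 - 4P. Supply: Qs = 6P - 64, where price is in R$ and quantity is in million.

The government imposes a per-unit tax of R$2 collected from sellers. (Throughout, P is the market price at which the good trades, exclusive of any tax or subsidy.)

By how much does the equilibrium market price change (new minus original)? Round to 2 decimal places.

Solve the original market: 56 - 4P = 6P - 64, hence P = 12 and Q = 8.
Since sellers keep the price net of the tax, the effective supply curve becomes Qs = 6P - 76.
Setting them equal: 56 - 4P = 6P - 76 → 132 = 10P, so P = 13.2 and Q = 3.2.
ΔP = 13.2 − 12 = +1.20.

+1.20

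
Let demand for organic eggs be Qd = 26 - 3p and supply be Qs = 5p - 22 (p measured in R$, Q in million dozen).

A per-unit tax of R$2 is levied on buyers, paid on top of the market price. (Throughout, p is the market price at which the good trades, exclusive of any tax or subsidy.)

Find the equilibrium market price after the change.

Before the shock: 26 - 3p = 5p - 22 ⇒ 48 = 8p ⇒ p = 6, Q = 8.
Since buyers pay the price plus the tax, the effective demand curve becomes Qd = 20 - 3p.
Equate the new curves: 20 - 3p = 5p - 22, giving 42 = 8p, p = 5.25, Q = 4.25.

5.25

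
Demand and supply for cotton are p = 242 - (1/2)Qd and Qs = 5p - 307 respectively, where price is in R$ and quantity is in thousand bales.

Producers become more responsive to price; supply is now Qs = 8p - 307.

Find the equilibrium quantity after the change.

Before the shock: 484 - 2p = 5p - 307 ⇒ 791 = 7p ⇒ p = 113, Q = 258.
The shock moves the curves to Qd = 484 - 2p and Qs = 8p - 307.
Setting them equal: 484 - 2p = 8p - 307 → 791 = 10p, so p = 79.1 and Q = 325.8.

325.8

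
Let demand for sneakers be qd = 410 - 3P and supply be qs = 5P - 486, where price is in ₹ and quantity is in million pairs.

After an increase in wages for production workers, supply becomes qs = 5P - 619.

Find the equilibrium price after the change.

Solve the original market: 410 - 3P = 5P - 486, hence P = 112 and q = 74.
After the shift, demand is qd = 410 - 3P and supply is qs = 5P - 619.
Equate the new curves: 410 - 3P = 5P - 619, giving 1029 = 8P, P = 128.625, q = 24.125.

128.625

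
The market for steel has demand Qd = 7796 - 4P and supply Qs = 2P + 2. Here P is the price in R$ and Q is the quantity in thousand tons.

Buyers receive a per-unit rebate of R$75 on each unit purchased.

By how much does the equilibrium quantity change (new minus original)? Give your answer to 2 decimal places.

+100.00

Before the shock: 7796 - 4P = 2P + 2 ⇒ 7794 = 6P ⇒ P = 1299, Q = 2600.
Since buyers' out-of-pocket price is the market price minus the rebate, the effective demand curve becomes Qd = 8096 - 4P.
New equilibrium: 8096 - 4P = 2P + 2 ⇒ 8094 = 6P ⇒ P = 1349, Q = 2700.
ΔQ = 2700 − 2600 = +100.00.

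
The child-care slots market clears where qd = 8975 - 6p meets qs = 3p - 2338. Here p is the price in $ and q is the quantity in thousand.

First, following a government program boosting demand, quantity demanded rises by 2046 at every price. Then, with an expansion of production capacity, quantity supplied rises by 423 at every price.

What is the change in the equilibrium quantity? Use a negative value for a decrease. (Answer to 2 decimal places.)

+964.00

Before the shock: 8975 - 6p = 3p - 2338 ⇒ 11313 = 9p ⇒ p = 1257, q = 1433.
With the change applied: demand qd = 11021 - 6p, supply qs = 3p - 1915.
Equate the new curves: 11021 - 6p = 3p - 1915, giving 12936 = 9p, p = 4312/3 ≈ 1437.3333, q = 2397.
Δq = 2397 − 1433 = +964.00.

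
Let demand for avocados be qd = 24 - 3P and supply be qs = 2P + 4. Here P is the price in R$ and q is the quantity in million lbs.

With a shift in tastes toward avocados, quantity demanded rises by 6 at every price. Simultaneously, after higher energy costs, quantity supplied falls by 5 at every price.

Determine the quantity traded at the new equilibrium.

Original equilibrium: 24 - 3P = 2P + 4 gives 20 = 5P, so P = 4 and q = 12.
The shock moves the curves to qd = 30 - 3P and qs = 2P - 1.
New equilibrium: 30 - 3P = 2P - 1 ⇒ 31 = 5P ⇒ P = 6.2, q = 11.4.

11.4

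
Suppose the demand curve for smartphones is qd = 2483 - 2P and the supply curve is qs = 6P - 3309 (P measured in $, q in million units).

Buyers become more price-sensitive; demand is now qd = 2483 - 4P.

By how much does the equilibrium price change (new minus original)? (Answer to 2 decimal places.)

-144.80

Original equilibrium: 2483 - 2P = 6P - 3309 gives 5792 = 8P, so P = 724 and q = 1035.
The new curves are qd = 2483 - 4P (demand) and qs = 6P - 3309 (supply).
New equilibrium: 2483 - 4P = 6P - 3309 ⇒ 5792 = 10P ⇒ P = 579.2, q = 166.2.
ΔP = 579.2 − 724 = -144.80.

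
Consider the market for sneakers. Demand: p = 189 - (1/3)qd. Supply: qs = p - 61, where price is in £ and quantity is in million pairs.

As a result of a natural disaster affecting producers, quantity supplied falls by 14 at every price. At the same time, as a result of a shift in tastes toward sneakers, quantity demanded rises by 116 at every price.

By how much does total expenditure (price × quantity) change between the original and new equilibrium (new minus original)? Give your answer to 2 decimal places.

+6625.75

Solve the original market: 567 - 3p = p - 61, hence p = 157 and q = 96.
After the shift, demand is qd = 683 - 3p and supply is qs = p - 75.
New equilibrium: 683 - 3p = p - 75 ⇒ 758 = 4p ⇒ p = 189.5, q = 114.5.
Expenditure moves from 157×96 = 15072 to 189.5×114.5 = 21697.75; change = +6625.75.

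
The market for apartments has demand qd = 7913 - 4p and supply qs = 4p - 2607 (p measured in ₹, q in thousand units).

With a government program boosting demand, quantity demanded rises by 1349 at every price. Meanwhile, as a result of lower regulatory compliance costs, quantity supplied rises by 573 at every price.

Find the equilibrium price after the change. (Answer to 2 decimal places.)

Original equilibrium: 7913 - 4p = 4p - 2607 gives 10520 = 8p, so p = 1315 and q = 2653.
With the change applied: demand qd = 9262 - 4p, supply qs = 4p - 2034.
Clearing the new market: 9262 - 4p = 4p - 2034, so p = 1412 and q = 3614.

1412.00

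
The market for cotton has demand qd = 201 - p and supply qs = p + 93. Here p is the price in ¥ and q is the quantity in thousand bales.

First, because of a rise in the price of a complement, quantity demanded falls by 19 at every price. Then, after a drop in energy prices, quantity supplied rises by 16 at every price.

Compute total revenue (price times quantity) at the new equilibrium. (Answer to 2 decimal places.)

Original equilibrium: 201 - p = p + 93 gives 108 = 2p, so p = 54 and q = 147.
The new curves are qd = 182 - p (demand) and qs = p + 109 (supply).
New equilibrium: 182 - p = p + 109 ⇒ 73 = 2p ⇒ p = 36.5, q = 145.5.
New expenditure = 36.5 × 145.5 = 5310.75.

5310.75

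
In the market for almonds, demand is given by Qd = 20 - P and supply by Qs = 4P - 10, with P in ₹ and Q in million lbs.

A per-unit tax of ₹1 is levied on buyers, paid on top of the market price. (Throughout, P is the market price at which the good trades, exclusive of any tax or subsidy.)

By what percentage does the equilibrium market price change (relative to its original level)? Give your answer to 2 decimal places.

Before the shock: 20 - P = 4P - 10 ⇒ 30 = 5P ⇒ P = 6, Q = 14.
Since buyers pay the price plus the tax, the effective demand curve becomes Qd = 19 - P.
New equilibrium: 19 - P = 4P - 10 ⇒ 29 = 5P ⇒ P = 5.8, Q = 13.2.
%ΔP = (5.8 − 6) / 6 × 100 = -3.33%.

-3.33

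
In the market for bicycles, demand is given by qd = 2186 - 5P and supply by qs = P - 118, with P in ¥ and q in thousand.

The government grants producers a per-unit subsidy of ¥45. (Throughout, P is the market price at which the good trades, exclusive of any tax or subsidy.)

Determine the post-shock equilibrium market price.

Initially, 2186 - 5P = P - 118, so 2304 = 6P and P = 384, q = 266.
Since sellers receive the price plus the subsidy, the effective supply curve becomes qs = P - 73.
Equate the new curves: 2186 - 5P = P - 73, giving 2259 = 6P, P = 376.5, q = 303.5.

376.5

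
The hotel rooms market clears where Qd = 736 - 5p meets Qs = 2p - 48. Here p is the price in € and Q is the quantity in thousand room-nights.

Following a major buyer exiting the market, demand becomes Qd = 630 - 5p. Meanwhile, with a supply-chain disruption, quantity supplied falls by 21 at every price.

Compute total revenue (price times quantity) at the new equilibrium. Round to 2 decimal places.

Original equilibrium: 736 - 5p = 2p - 48 gives 784 = 7p, so p = 112 and Q = 176.
After the shift, demand is Qd = 630 - 5p and supply is Qs = 2p - 69.
New equilibrium: 630 - 5p = 2p - 69 ⇒ 699 = 7p ⇒ p = 699/7 ≈ 99.8571, Q = 915/7 ≈ 130.7143.
New expenditure = 99.8571 × 130.7143 = 13052.76.

13052.76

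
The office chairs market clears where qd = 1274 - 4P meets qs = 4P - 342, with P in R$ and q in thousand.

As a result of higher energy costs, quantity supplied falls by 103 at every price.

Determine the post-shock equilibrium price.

214.875

Original equilibrium: 1274 - 4P = 4P - 342 gives 1616 = 8P, so P = 202 and q = 466.
The new curves are qd = 1274 - 4P (demand) and qs = 4P - 445 (supply).
New equilibrium: 1274 - 4P = 4P - 445 ⇒ 1719 = 8P ⇒ P = 214.875, q = 414.5.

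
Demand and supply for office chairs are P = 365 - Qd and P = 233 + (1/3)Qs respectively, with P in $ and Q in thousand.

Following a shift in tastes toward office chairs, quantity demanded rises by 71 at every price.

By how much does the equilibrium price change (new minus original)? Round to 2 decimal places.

Before the shock: 365 - P = 3P - 699 ⇒ 1064 = 4P ⇒ P = 266, Q = 99.
With the change applied: demand Qd = 436 - P, supply Qs = 3P - 699.
Equate the new curves: 436 - P = 3P - 699, giving 1135 = 4P, P = 283.75, Q = 152.25.
ΔP = 283.75 − 266 = +17.75.

+17.75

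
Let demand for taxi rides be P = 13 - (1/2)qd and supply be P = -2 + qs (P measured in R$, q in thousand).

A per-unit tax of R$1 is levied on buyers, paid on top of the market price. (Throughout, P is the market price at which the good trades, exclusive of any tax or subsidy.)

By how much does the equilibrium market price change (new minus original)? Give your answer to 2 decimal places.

-0.67

Initially, 26 - 2P = P + 2, so 24 = 3P and P = 8, q = 10.
Since buyers pay the price plus the tax, the effective demand curve becomes qd = 24 - 2P.
Equate the new curves: 24 - 2P = P + 2, giving 22 = 3P, P = 22/3 ≈ 7.3333, q = 28/3 ≈ 9.3333.
ΔP = 7.3333 − 8 = -0.67.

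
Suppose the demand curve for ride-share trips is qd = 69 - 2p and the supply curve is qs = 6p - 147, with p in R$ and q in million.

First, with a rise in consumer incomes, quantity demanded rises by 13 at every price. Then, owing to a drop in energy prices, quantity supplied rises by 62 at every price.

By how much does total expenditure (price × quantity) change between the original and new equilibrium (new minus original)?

Before the shock: 69 - 2p = 6p - 147 ⇒ 216 = 8p ⇒ p = 27, q = 15.
The shock moves the curves to qd = 82 - 2p and qs = 6p - 85.
Setting them equal: 82 - 2p = 6p - 85 → 167 = 8p, so p = 20.875 and q = 40.25.
Expenditure moves from 27×15 = 405 to 20.875×40.25 = 840.21875; change = +435.21875.

+435.21875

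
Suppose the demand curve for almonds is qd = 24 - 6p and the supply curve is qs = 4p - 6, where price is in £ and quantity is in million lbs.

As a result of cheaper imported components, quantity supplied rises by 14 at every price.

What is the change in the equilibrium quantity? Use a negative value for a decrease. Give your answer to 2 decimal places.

+8.40

Initially, 24 - 6p = 4p - 6, so 30 = 10p and p = 3, q = 6.
With the change applied: demand qd = 24 - 6p, supply qs = 4p + 8.
New equilibrium: 24 - 6p = 4p + 8 ⇒ 16 = 10p ⇒ p = 1.6, q = 14.4.
Δq = 14.4 − 6 = +8.40.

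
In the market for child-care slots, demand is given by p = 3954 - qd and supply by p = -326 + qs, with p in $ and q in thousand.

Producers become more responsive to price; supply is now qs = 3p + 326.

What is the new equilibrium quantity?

3047

Original equilibrium: 3954 - p = p + 326 gives 3628 = 2p, so p = 1814 and q = 2140.
With the change applied: demand qd = 3954 - p, supply qs = 3p + 326.
New equilibrium: 3954 - p = 3p + 326 ⇒ 3628 = 4p ⇒ p = 907, q = 3047.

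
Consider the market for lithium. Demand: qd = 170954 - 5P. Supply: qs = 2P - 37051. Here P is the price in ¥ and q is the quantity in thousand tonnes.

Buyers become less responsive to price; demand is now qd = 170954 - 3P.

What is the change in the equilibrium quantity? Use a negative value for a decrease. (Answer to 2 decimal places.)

+23772.00

Original equilibrium: 170954 - 5P = 2P - 37051 gives 208005 = 7P, so P = 29715 and q = 22379.
With the change applied: demand qd = 170954 - 3P, supply qs = 2P - 37051.
New equilibrium: 170954 - 3P = 2P - 37051 ⇒ 208005 = 5P ⇒ P = 41601, q = 46151.
Δq = 46151 − 22379 = +23772.00.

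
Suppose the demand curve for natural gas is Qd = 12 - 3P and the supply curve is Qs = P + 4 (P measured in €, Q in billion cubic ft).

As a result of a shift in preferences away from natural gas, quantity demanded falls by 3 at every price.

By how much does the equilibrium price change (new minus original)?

-0.75

Before the shock: 12 - 3P = P + 4 ⇒ 8 = 4P ⇒ P = 2, Q = 6.
After the shift, demand is Qd = 9 - 3P and supply is Qs = P + 4.
Equate the new curves: 9 - 3P = P + 4, giving 5 = 4P, P = 1.25, Q = 5.25.
ΔP = 1.25 − 2 = -0.75.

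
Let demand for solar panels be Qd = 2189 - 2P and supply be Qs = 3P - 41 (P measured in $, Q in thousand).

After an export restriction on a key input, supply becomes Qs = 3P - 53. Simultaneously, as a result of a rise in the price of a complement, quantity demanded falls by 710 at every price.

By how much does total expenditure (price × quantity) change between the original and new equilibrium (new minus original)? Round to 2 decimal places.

-313058.32

Original equilibrium: 2189 - 2P = 3P - 41 gives 2230 = 5P, so P = 446 and Q = 1297.
With the change applied: demand Qd = 1479 - 2P, supply Qs = 3P - 53.
Setting them equal: 1479 - 2P = 3P - 53 → 1532 = 5P, so P = 306.4 and Q = 866.2.
Expenditure moves from 446×1297 = 578462 to 306.4×866.2 = 265403.68; change = -313058.32.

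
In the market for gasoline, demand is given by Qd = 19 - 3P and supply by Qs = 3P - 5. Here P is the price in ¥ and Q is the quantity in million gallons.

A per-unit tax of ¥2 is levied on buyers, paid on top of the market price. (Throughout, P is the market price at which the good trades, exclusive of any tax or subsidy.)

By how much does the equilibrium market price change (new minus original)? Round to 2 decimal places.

Initially, 19 - 3P = 3P - 5, so 24 = 6P and P = 4, Q = 7.
Since buyers pay the price plus the tax, the effective demand curve becomes Qd = 13 - 3P.
Equate the new curves: 13 - 3P = 3P - 5, giving 18 = 6P, P = 3, Q = 4.
ΔP = 3 − 4 = -1.00.

-1.00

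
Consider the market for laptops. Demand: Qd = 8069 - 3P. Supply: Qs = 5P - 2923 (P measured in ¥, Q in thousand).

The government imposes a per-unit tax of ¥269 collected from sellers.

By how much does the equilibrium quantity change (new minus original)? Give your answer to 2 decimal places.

-504.38

Before the shock: 8069 - 3P = 5P - 2923 ⇒ 10992 = 8P ⇒ P = 1374, Q = 3947.
Since sellers keep the price net of the tax, the effective supply curve becomes Qs = 5P - 4268.
Clearing the new market: 8069 - 3P = 5P - 4268, so P = 1542.125 and Q = 3442.625.
ΔQ = 3442.625 − 3947 = -504.38.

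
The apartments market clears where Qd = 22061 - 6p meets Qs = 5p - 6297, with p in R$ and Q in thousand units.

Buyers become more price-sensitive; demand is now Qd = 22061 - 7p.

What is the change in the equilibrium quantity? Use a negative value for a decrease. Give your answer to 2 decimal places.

Before the shock: 22061 - 6p = 5p - 6297 ⇒ 28358 = 11p ⇒ p = 2578, Q = 6593.
After the shift, demand is Qd = 22061 - 7p and supply is Qs = 5p - 6297.
Equate the new curves: 22061 - 7p = 5p - 6297, giving 28358 = 12p, p = 14179/6 ≈ 2363.1667, Q = 33113/6 ≈ 5518.8333.
ΔQ = 5518.8333 − 6593 = -1074.17.

-1074.17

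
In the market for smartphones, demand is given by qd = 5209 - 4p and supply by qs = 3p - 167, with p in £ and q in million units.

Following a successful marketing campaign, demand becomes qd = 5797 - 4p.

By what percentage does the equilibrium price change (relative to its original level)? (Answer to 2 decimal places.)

Solve the original market: 5209 - 4p = 3p - 167, hence p = 768 and q = 2137.
The new curves are qd = 5797 - 4p (demand) and qs = 3p - 167 (supply).
Setting them equal: 5797 - 4p = 3p - 167 → 5964 = 7p, so p = 852 and q = 2389.
%Δp = (852 − 768) / 768 × 100 = +10.94%.

+10.94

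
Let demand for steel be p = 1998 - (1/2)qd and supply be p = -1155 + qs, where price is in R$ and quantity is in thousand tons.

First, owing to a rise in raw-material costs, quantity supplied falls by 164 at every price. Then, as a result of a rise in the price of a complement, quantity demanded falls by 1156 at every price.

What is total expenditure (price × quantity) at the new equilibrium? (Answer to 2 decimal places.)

990653.11

Initially, 3996 - 2p = p + 1155, so 2841 = 3p and p = 947, q = 2102.
With the change applied: demand qd = 2840 - 2p, supply qs = p + 991.
Setting them equal: 2840 - 2p = p + 991 → 1849 = 3p, so p = 1849/3 ≈ 616.3333 and q = 4822/3 ≈ 1607.3333.
New expenditure = 616.3333 × 1607.3333 = 990653.11.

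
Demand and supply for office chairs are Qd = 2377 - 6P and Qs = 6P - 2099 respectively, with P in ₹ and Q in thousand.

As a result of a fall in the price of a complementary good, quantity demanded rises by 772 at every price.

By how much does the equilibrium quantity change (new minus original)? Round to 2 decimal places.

Solve the original market: 2377 - 6P = 6P - 2099, hence P = 373 and Q = 139.
After the shift, demand is Qd = 3149 - 6P and supply is Qs = 6P - 2099.
Equate the new curves: 3149 - 6P = 6P - 2099, giving 5248 = 12P, P = 1312/3 ≈ 437.3333, Q = 525.
ΔQ = 525 − 139 = +386.00.

+386.00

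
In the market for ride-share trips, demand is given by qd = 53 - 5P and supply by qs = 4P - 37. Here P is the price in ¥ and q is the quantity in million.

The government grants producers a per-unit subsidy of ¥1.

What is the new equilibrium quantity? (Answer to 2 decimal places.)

5.22

Original equilibrium: 53 - 5P = 4P - 37 gives 90 = 9P, so P = 10 and q = 3.
Since sellers receive the price plus the subsidy, the effective supply curve becomes qs = 4P - 33.
Equate the new curves: 53 - 5P = 4P - 33, giving 86 = 9P, P = 86/9 ≈ 9.5556, q = 47/9 ≈ 5.2222.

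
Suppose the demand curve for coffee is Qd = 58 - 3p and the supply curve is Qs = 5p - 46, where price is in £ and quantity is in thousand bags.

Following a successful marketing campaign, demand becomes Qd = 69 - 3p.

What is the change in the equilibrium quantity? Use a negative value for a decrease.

Initially, 58 - 3p = 5p - 46, so 104 = 8p and p = 13, Q = 19.
After the shift, demand is Qd = 69 - 3p and supply is Qs = 5p - 46.
Clearing the new market: 69 - 3p = 5p - 46, so p = 14.375 and Q = 25.875.
ΔQ = 25.875 − 19 = +6.875.

+6.875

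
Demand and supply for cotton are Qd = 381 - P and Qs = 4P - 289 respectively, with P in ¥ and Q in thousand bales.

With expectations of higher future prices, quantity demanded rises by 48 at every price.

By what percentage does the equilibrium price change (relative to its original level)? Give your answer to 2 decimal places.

Original equilibrium: 381 - P = 4P - 289 gives 670 = 5P, so P = 134 and Q = 247.
After the shift, demand is Qd = 429 - P and supply is Qs = 4P - 289.
Setting them equal: 429 - P = 4P - 289 → 718 = 5P, so P = 143.6 and Q = 285.4.
%ΔP = (143.6 − 134) / 134 × 100 = +7.16%.

+7.16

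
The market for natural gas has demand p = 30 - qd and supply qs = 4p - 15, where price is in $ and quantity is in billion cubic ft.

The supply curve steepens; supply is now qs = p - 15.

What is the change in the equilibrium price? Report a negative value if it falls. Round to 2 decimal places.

Before the shock: 30 - p = 4p - 15 ⇒ 45 = 5p ⇒ p = 9, q = 21.
The shock moves the curves to qd = 30 - p and qs = p - 15.
Clearing the new market: 30 - p = p - 15, so p = 22.5 and q = 7.5.
Δp = 22.5 − 9 = +13.50.

+13.50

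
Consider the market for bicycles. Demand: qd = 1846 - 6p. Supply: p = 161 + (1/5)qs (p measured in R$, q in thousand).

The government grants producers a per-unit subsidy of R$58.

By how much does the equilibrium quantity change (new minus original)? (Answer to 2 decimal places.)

Original equilibrium: 1846 - 6p = 5p - 805 gives 2651 = 11p, so p = 241 and q = 400.
Since sellers receive the price plus the subsidy, the effective supply curve becomes qs = 5p - 515.
Clearing the new market: 1846 - 6p = 5p - 515, so p = 2361/11 ≈ 214.6364 and q = 6140/11 ≈ 558.1818.
Δq = 558.1818 − 400 = +158.18.

+158.18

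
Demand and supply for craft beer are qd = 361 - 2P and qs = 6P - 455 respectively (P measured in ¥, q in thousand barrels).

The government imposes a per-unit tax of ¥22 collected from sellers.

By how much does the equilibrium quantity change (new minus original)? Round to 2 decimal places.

Solve the original market: 361 - 2P = 6P - 455, hence P = 102 and q = 157.
Since sellers keep the price net of the tax, the effective supply curve becomes qs = 6P - 587.
Clearing the new market: 361 - 2P = 6P - 587, so P = 118.5 and q = 124.
Δq = 124 − 157 = -33.00.

-33.00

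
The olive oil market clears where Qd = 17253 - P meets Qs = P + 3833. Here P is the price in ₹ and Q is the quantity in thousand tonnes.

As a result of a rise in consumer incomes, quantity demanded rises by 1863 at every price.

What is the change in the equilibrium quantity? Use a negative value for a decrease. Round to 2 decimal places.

Solve the original market: 17253 - P = P + 3833, hence P = 6710 and Q = 10543.
After the shift, demand is Qd = 19116 - P and supply is Qs = P + 3833.
New equilibrium: 19116 - P = P + 3833 ⇒ 15283 = 2P ⇒ P = 7641.5, Q = 11474.5.
ΔQ = 11474.5 − 10543 = +931.50.

+931.50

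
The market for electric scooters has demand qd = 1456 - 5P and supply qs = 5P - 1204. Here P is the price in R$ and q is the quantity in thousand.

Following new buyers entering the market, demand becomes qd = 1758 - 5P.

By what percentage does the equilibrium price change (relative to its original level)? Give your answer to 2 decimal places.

Before the shock: 1456 - 5P = 5P - 1204 ⇒ 2660 = 10P ⇒ P = 266, q = 126.
The new curves are qd = 1758 - 5P (demand) and qs = 5P - 1204 (supply).
Clearing the new market: 1758 - 5P = 5P - 1204, so P = 296.2 and q = 277.
%ΔP = (296.2 − 266) / 266 × 100 = +11.35%.

+11.35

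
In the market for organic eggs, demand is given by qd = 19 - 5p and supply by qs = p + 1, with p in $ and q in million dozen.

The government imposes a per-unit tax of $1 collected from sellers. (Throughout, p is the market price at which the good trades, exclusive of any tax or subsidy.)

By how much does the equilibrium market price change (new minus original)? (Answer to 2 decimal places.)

Original equilibrium: 19 - 5p = p + 1 gives 18 = 6p, so p = 3 and q = 4.
Since sellers keep the price net of the tax, the effective supply curve becomes qs = p.
Clearing the new market: 19 - 5p = p, so p = 19/6 ≈ 3.1667 and q = 19/6 ≈ 3.1667.
Δp = 3.1667 − 3 = +0.17.

+0.17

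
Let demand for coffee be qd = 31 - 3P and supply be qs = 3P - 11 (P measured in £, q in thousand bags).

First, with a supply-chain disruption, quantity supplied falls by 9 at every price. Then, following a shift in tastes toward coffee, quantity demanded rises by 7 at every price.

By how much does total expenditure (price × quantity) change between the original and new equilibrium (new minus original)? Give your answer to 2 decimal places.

Original equilibrium: 31 - 3P = 3P - 11 gives 42 = 6P, so P = 7 and q = 10.
The new curves are qd = 38 - 3P (demand) and qs = 3P - 20 (supply).
New equilibrium: 38 - 3P = 3P - 20 ⇒ 58 = 6P ⇒ P = 29/3 ≈ 9.6667, q = 9.
Expenditure moves from 7×10 = 70 to 9.6667×9 = 87; change = +17.00.

+17.00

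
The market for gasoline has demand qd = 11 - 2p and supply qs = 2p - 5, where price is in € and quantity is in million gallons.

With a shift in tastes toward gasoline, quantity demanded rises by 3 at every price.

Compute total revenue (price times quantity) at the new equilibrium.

Initially, 11 - 2p = 2p - 5, so 16 = 4p and p = 4, q = 3.
With the change applied: demand qd = 14 - 2p, supply qs = 2p - 5.
Clearing the new market: 14 - 2p = 2p - 5, so p = 4.75 and q = 4.5.
New expenditure = 4.75 × 4.5 = 21.375.

21.375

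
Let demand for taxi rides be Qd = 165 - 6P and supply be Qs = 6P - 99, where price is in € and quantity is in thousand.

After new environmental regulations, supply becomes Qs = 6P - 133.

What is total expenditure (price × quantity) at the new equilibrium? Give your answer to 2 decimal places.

397.33

Original equilibrium: 165 - 6P = 6P - 99 gives 264 = 12P, so P = 22 and Q = 33.
The new curves are Qd = 165 - 6P (demand) and Qs = 6P - 133 (supply).
New equilibrium: 165 - 6P = 6P - 133 ⇒ 298 = 12P ⇒ P = 149/6 ≈ 24.8333, Q = 16.
New expenditure = 24.8333 × 16 = 397.33.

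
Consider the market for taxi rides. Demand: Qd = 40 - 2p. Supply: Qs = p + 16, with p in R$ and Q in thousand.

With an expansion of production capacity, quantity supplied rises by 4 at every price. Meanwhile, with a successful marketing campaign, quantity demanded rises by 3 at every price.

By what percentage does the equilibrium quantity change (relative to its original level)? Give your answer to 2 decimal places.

+15.28

Original equilibrium: 40 - 2p = p + 16 gives 24 = 3p, so p = 8 and Q = 24.
After the shift, demand is Qd = 43 - 2p and supply is Qs = p + 20.
New equilibrium: 43 - 2p = p + 20 ⇒ 23 = 3p ⇒ p = 23/3 ≈ 7.6667, Q = 83/3 ≈ 27.6667.
%ΔQ = (27.6667 − 24) / 24 × 100 = +15.28%.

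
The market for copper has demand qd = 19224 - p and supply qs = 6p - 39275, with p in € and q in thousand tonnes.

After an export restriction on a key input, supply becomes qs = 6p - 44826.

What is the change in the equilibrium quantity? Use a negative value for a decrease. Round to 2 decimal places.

Original equilibrium: 19224 - p = 6p - 39275 gives 58499 = 7p, so p = 8357 and q = 10867.
The shock moves the curves to qd = 19224 - p and qs = 6p - 44826.
Equate the new curves: 19224 - p = 6p - 44826, giving 64050 = 7p, p = 9150, q = 10074.
Δq = 10074 − 10867 = -793.00.

-793.00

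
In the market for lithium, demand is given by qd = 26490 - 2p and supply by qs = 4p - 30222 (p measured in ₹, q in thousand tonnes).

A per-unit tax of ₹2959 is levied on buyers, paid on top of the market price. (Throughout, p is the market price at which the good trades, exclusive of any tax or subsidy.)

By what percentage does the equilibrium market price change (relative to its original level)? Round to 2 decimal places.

Before the shock: 26490 - 2p = 4p - 30222 ⇒ 56712 = 6p ⇒ p = 9452, q = 7586.
Since buyers pay the price plus the tax, the effective demand curve becomes qd = 20572 - 2p.
Clearing the new market: 20572 - 2p = 4p - 30222, so p = 25397/3 ≈ 8465.6667 and q = 10922/3 ≈ 3640.6667.
%Δp = (8465.6667 − 9452) / 9452 × 100 = -10.44%.

-10.44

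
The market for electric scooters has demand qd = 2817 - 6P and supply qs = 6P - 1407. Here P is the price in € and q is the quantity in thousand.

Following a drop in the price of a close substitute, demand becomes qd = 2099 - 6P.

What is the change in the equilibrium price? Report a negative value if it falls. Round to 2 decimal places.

-59.83

Initially, 2817 - 6P = 6P - 1407, so 4224 = 12P and P = 352, q = 705.
The new curves are qd = 2099 - 6P (demand) and qs = 6P - 1407 (supply).
Setting them equal: 2099 - 6P = 6P - 1407 → 3506 = 12P, so P = 1753/6 ≈ 292.1667 and q = 346.
ΔP = 292.1667 − 352 = -59.83.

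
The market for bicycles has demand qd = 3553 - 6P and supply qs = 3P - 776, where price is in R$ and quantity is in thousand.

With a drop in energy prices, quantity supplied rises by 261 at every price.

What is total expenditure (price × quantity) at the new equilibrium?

380132

Before the shock: 3553 - 6P = 3P - 776 ⇒ 4329 = 9P ⇒ P = 481, q = 667.
The shock moves the curves to qd = 3553 - 6P and qs = 3P - 515.
Equate the new curves: 3553 - 6P = 3P - 515, giving 4068 = 9P, P = 452, q = 841.
New expenditure = 452 × 841 = 380132.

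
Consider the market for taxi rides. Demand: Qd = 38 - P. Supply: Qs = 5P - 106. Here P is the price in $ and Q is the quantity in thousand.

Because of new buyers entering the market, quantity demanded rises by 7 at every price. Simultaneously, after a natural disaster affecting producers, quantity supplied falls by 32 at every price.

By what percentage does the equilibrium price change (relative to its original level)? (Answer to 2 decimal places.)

+27.08

Before the shock: 38 - P = 5P - 106 ⇒ 144 = 6P ⇒ P = 24, Q = 14.
With the change applied: demand Qd = 45 - P, supply Qs = 5P - 138.
Clearing the new market: 45 - P = 5P - 138, so P = 30.5 and Q = 14.5.
%ΔP = (30.5 − 24) / 24 × 100 = +27.08%.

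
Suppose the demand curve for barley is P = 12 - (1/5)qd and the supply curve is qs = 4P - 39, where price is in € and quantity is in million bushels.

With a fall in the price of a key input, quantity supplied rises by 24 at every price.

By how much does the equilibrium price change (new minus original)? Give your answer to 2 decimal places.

-2.67

Initially, 60 - 5P = 4P - 39, so 99 = 9P and P = 11, q = 5.
The shock moves the curves to qd = 60 - 5P and qs = 4P - 15.
Clearing the new market: 60 - 5P = 4P - 15, so P = 25/3 ≈ 8.3333 and q = 55/3 ≈ 18.3333.
ΔP = 8.3333 − 11 = -2.67.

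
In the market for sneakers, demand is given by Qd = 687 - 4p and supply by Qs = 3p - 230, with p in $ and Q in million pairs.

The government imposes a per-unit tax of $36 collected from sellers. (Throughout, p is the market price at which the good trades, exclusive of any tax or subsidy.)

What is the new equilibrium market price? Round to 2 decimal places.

146.43

Original equilibrium: 687 - 4p = 3p - 230 gives 917 = 7p, so p = 131 and Q = 163.
Since sellers keep the price net of the tax, the effective supply curve becomes Qs = 3p - 338.
Setting them equal: 687 - 4p = 3p - 338 → 1025 = 7p, so p = 1025/7 ≈ 146.4286 and Q = 709/7 ≈ 101.2857.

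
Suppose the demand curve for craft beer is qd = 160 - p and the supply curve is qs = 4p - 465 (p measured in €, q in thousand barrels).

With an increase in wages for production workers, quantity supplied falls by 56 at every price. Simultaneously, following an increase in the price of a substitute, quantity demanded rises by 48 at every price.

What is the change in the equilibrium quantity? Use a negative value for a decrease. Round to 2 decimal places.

Original equilibrium: 160 - p = 4p - 465 gives 625 = 5p, so p = 125 and q = 35.
The new curves are qd = 208 - p (demand) and qs = 4p - 521 (supply).
Setting them equal: 208 - p = 4p - 521 → 729 = 5p, so p = 145.8 and q = 62.2.
Δq = 62.2 − 35 = +27.20.

+27.20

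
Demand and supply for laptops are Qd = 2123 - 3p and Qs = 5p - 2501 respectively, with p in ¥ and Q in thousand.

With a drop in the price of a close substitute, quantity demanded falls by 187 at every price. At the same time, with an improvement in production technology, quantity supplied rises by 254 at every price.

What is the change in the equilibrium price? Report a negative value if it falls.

-55.125

Before the shock: 2123 - 3p = 5p - 2501 ⇒ 4624 = 8p ⇒ p = 578, Q = 389.
The shock moves the curves to Qd = 1936 - 3p and Qs = 5p - 2247.
Equate the new curves: 1936 - 3p = 5p - 2247, giving 4183 = 8p, p = 522.875, Q = 367.375.
Δp = 522.875 − 578 = -55.125.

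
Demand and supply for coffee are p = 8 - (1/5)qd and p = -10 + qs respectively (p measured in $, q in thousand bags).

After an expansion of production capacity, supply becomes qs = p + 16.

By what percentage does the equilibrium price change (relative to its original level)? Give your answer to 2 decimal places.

-20.00

Before the shock: 40 - 5p = p + 10 ⇒ 30 = 6p ⇒ p = 5, q = 15.
After the shift, demand is qd = 40 - 5p and supply is qs = p + 16.
Clearing the new market: 40 - 5p = p + 16, so p = 4 and q = 20.
%Δp = (4 − 5) / 5 × 100 = -20.00%.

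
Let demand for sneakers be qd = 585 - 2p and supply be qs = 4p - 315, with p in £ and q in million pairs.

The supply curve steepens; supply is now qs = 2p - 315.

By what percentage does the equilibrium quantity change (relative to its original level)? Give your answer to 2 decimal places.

-52.63

Before the shock: 585 - 2p = 4p - 315 ⇒ 900 = 6p ⇒ p = 150, q = 285.
The shock moves the curves to qd = 585 - 2p and qs = 2p - 315.
Equate the new curves: 585 - 2p = 2p - 315, giving 900 = 4p, p = 225, q = 135.
%Δq = (135 − 285) / 285 × 100 = -52.63%.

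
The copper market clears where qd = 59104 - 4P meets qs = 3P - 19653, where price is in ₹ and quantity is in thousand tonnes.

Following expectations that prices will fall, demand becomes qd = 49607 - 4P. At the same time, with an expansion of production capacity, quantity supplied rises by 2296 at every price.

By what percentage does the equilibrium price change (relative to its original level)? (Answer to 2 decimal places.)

-14.97

Solve the original market: 59104 - 4P = 3P - 19653, hence P = 11251 and q = 14100.
After the shift, demand is qd = 49607 - 4P and supply is qs = 3P - 17357.
Clearing the new market: 49607 - 4P = 3P - 17357, so P = 66964/7 ≈ 9566.2857 and q = 79393/7 ≈ 11341.8571.
%ΔP = (9566.2857 − 11251) / 11251 × 100 = -14.97%.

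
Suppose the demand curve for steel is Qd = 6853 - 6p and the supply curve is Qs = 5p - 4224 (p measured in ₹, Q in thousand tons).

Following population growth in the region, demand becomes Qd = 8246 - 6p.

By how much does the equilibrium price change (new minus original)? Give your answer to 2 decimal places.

+126.64

Before the shock: 6853 - 6p = 5p - 4224 ⇒ 11077 = 11p ⇒ p = 1007, Q = 811.
After the shift, demand is Qd = 8246 - 6p and supply is Qs = 5p - 4224.
Clearing the new market: 8246 - 6p = 5p - 4224, so p = 12470/11 ≈ 1133.6364 and Q = 15886/11 ≈ 1444.1818.
Δp = 1133.6364 − 1007 = +126.64.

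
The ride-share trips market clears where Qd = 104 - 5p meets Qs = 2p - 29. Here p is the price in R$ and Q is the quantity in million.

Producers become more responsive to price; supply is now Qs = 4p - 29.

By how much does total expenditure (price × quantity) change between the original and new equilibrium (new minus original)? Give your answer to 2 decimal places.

+273.98

Initially, 104 - 5p = 2p - 29, so 133 = 7p and p = 19, Q = 9.
The new curves are Qd = 104 - 5p (demand) and Qs = 4p - 29 (supply).
New equilibrium: 104 - 5p = 4p - 29 ⇒ 133 = 9p ⇒ p = 133/9 ≈ 14.7778, Q = 271/9 ≈ 30.1111.
Expenditure moves from 19×9 = 171 to 14.7778×30.1111 = 444.9753; change = +273.98.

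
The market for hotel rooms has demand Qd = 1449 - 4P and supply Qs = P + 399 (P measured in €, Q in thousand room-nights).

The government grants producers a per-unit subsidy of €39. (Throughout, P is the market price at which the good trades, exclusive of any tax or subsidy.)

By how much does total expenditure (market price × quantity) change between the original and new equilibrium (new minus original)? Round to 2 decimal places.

+1558.44

Original equilibrium: 1449 - 4P = P + 399 gives 1050 = 5P, so P = 210 and Q = 609.
Since sellers receive the price plus the subsidy, the effective supply curve becomes Qs = P + 438.
Equate the new curves: 1449 - 4P = P + 438, giving 1011 = 5P, P = 202.2, Q = 640.2.
Expenditure moves from 210×609 = 127890 to 202.2×640.2 = 129448.44; change = +1558.44.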